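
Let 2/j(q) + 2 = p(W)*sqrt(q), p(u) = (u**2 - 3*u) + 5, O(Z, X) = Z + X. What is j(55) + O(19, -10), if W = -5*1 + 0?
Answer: 1002343/111371 + 90*sqrt(55)/111371 ≈ 9.0060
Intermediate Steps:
O(Z, X) = X + Z
W = -5 (W = -5 + 0 = -5)
p(u) = 5 + u**2 - 3*u
j(q) = 2/(-2 + 45*sqrt(q)) (j(q) = 2/(-2 + (5 + (-5)**2 - 3*(-5))*sqrt(q)) = 2/(-2 + (5 + 25 + 15)*sqrt(q)) = 2/(-2 + 45*sqrt(q)))
j(55) + O(19, -10) = 2/(-2 + 45*sqrt(55)) + (-10 + 19) = 2/(-2 + 45*sqrt(55)) + 9 = 9 + 2/(-2 + 45*sqrt(55))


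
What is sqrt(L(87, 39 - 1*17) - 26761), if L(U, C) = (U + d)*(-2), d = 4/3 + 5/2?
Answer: 22*I*sqrt(501)/3 ≈ 164.14*I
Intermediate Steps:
d = 23/6 (d = 4*(1/3) + 5*(1/2) = 4/3 + 5/2 = 23/6 ≈ 3.8333)
L(U, C) = -23/3 - 2*U (L(U, C) = (U + 23/6)*(-2) = (23/6 + U)*(-2) = -23/3 - 2*U)
sqrt(L(87, 39 - 1*17) - 26761) = sqrt((-23/3 - 2*87) - 26761) = sqrt((-23/3 - 174) - 26761) = sqrt(-545/3 - 26761) = sqrt(-80828/3) = 22*I*sqrt(501)/3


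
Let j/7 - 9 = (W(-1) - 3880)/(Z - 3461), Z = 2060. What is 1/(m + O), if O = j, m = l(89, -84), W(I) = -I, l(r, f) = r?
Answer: 467/80035 ≈ 0.0058349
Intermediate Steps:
j = 38472/467 (j = 63 + 7*((-1*(-1) - 3880)/(2060 - 3461)) = 63 + 7*((1 - 3880)/(-1401)) = 63 + 7*(-3879*(-1/1401)) = 63 + 7*(1293/467) = 63 + 9051/467 = 38472/467 ≈ 82.381)
m = 89
O = 38472/467 ≈ 82.381
1/(m + O) = 1/(89 + 38472/467) = 1/(80035/467) = 467/80035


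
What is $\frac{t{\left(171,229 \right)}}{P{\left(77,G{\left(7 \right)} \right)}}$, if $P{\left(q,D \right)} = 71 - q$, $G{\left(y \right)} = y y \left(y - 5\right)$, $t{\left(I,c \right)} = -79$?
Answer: $\frac{79}{6} \approx 13.167$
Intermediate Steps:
$G{\left(y \right)} = y^{2} \left(-5 + y\right)$
$\frac{t{\left(171,229 \right)}}{P{\left(77,G{\left(7 \right)} \right)}} = - \frac{79}{71 - 77} = - \frac{79}{-6} = \left(-79\right) \left(- \frac{1}{6}\right) = \frac{79}{6}$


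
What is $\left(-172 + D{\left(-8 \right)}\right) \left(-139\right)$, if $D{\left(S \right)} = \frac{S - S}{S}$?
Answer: $23908$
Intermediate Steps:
$D{\left(S \right)} = 0$ ($D{\left(S \right)} = \frac{0}{S} = 0$)
$\left(-172 + D{\left(-8 \right)}\right) \left(-139\right) = \left(-172 + 0\right) \left(-139\right) = \left(-172\right) \left(-139\right) = 23908$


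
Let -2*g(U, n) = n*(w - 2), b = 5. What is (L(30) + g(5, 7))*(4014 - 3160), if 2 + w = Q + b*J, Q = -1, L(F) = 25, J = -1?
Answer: 51240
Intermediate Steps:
w = -8 (w = -2 + (-1 + 5*(-1)) = -2 + (-1 - 5) = -2 - 6 = -8)
g(U, n) = 5*n (g(U, n) = -n*(-8 - 2)/2 = -n*(-10)/2 = -(-5)*n = 5*n)
(L(30) + g(5, 7))*(4014 - 3160) = (25 + 5*7)*(4014 - 3160) = (25 + 35)*854 = 60*854 = 51240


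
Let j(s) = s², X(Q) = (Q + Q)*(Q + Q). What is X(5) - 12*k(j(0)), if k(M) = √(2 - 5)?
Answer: 100 - 12*I*√3 ≈ 100.0 - 20.785*I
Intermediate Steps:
X(Q) = 4*Q² (X(Q) = (2*Q)*(2*Q) = 4*Q²)
k(M) = I*√3 (k(M) = √(-3) = I*√3)
X(5) - 12*k(j(0)) = 4*5² - 12*I*√3 = 4*25 - 12*I*√3 = 100 - 12*I*√3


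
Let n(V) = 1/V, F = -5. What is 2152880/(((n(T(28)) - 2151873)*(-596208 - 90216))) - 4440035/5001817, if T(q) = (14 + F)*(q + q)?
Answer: -137725409060410628525/155151575033516535847 ≈ -0.88768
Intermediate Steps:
T(q) = 18*q (T(q) = (14 - 5)*(q + q) = 9*(2*q) = 18*q)
2152880/(((n(T(28)) - 2151873)*(-596208 - 90216))) - 4440035/5001817 = 2152880/(((1/(18*28) - 2151873)*(-596208 - 90216))) - 4440035/5001817 = 2152880/(((1/504 - 2151873)*(-686424))) - 4440035*1/5001817 = 2152880/(((1/504 - 2151873)*(-686424))) - 4440035/5001817 = 2152880/((-1084543991/504*(-686424))) - 4440035/5001817 = 2152880/(31019042686591/21) - 4440035/5001817 = 2152880*(21/31019042686591) - 4440035/5001817 = 45210480/31019042686591 - 4440035/5001817 = -137725409060410628525/155151575033516535847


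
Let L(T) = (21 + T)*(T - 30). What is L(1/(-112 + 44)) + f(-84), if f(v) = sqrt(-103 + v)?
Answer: -2912507/4624 + I*sqrt(187) ≈ -629.87 + 13.675*I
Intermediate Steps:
L(T) = (-30 + T)*(21 + T) (L(T) = (21 + T)*(-30 + T) = (-30 + T)*(21 + T))
L(1/(-112 + 44)) + f(-84) = (-630 + (1/(-112 + 44))**2 - 9/(-112 + 44)) + sqrt(-103 - 84) = (-630 + (1/(-68))**2 - 9/(-68)) + sqrt(-187) = (-630 + (-1/68)**2 - 9*(-1/68)) + I*sqrt(187) = (-630 + 1/4624 + 9/68) + I*sqrt(187) = -2912507/4624 + I*sqrt(187)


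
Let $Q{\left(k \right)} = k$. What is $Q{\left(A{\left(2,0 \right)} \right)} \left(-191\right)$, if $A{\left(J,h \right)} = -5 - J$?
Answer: $1337$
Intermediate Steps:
$Q{\left(A{\left(2,0 \right)} \right)} \left(-191\right) = \left(-5 - 2\right) \left(-191\right) = \left(-7\right) \left(-191\right) = 1337$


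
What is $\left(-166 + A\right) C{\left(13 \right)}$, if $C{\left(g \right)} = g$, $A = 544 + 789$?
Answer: $15171$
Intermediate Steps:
$A = 1333$
$\left(-166 + A\right) C{\left(13 \right)} = \left(-166 + 1333\right) 13 = 1167 \cdot 13 = 15171$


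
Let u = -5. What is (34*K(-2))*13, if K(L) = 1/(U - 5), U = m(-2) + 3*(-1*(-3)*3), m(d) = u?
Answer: 26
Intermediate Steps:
m(d) = -5
U = 22 (U = -5 + 3*(-1*(-3)*3) = -5 + 3*(3*3) = -5 + 3*9 = -5 + 27 = 22)
K(L) = 1/17 (K(L) = 1/(22 - 5) = 1/17)
(34*K(-2))*13 = (34*(1/17))*13 = 2*13 = 26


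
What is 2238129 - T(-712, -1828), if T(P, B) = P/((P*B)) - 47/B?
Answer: 2045649883/914 ≈ 2.2381e+6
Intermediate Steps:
T(P, B) = -46/B (T(P, B) = P/((B*P)) - 47/B = P*(1/(B*P)) - 47/B = 1/B - 47/B = -46/B)
2238129 - T(-712, -1828) = 2238129 - (-46)/(-1828) = 2238129 - (-46)*(-1)/1828 = 2238129 - 1*23/914 = 2238129 - 23/914 = 2045649883/914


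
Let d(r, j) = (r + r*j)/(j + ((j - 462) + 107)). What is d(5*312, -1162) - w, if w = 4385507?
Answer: -3915654031/893 ≈ -4.3848e+6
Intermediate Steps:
d(r, j) = (r + j*r)/(-355 + 2*j) (d(r, j) = (r + j*r)/(j + ((-462 + j) + 107)) = (r + j*r)/(j + (-355 + j)) = (r + j*r)/(-355 + 2*j))
d(5*312, -1162) - w = (5*312)*(1 - 1162)/(-355 + 2*(-1162)) - 1*4385507 = 1560*(-1161)/(-355 - 2324) - 4385507 = 1560*(-1161)/(-2679) - 4385507 = 1560*(-1/2679)*(-1161) - 4385507 = 603720/893 - 4385507 = -3915654031/893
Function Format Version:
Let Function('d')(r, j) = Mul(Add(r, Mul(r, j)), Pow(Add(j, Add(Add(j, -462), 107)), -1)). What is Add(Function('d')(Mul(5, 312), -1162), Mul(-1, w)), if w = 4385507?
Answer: Rational(-3915654031, 893) ≈ -4.3848e+6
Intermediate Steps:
Function('d')(r, j) = Mul(Pow(Add(-355, Mul(2, j)), -1), Add(r, Mul(j, r))) (Function('d')(r, j) = Mul(Add(r, Mul(j, r)), Pow(Add(j, Add(Add(-462, j), 107)), -1)) = Mul(Add(r, Mul(j, r)), Pow(Add(j, Add(-355, j)), -1)) = Mul(Add(r, Mul(j, r)), Pow(Add(-355, Mul(2, j)), -1)) = Mul(Pow(Add(-355, Mul(2, j)), -1), Add(r, Mul(j, r))))
Add(Function('d')(Mul(5, 312), -1162), Mul(-1, w)) = Add(Mul(Mul(5, 312), Pow(Add(-355, Mul(2, -1162)), -1), Add(1, -1162)), Mul(-1, 4385507)) = Add(Mul(1560, Pow(Add(-355, -2324), -1), -1161), -4385507) = Add(Mul(1560, Pow(-2679, -1), -1161), -4385507) = Add(Mul(1560, Rational(-1, 2679), -1161), -4385507) = Add(Rational(603720, 893), -4385507) = Rational(-3915654031, 893)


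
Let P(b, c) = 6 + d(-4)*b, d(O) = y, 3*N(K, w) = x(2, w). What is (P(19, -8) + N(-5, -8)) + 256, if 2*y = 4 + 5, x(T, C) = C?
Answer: 2069/6 ≈ 344.83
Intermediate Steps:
N(K, w) = w/3
y = 9/2 (y = (4 + 5)/2 = (1/2)*9 = 9/2 ≈ 4.5000)
d(O) = 9/2
P(b, c) = 6 + 9*b/2
(P(19, -8) + N(-5, -8)) + 256 = ((6 + (9/2)*19) + (1/3)*(-8)) + 256 = ((6 + 171/2) - 8/3) + 256 = (183/2 - 8/3) + 256 = 533/6 + 256 = 2069/6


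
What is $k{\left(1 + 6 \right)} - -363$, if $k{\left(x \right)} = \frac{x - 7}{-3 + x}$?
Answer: $363$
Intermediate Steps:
$k{\left(x \right)} = \frac{-7 + x}{-3 + x}$
$k{\left(1 + 6 \right)} - -363 = \frac{-7 + \left(1 + 6\right)}{-3 + \left(1 + 6\right)} - -363 = \frac{-7 + 7}{-3 + 7} + 363 = \frac{1}{4} \cdot 0 + 363 = 0 + 363 = 363$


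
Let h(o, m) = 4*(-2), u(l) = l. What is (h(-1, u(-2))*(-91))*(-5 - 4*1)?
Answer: -6552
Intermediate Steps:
h(o, m) = -8
(h(-1, u(-2))*(-91))*(-5 - 4*1) = (-8*(-91))*(-5 - 4*1) = 728*(-5 - 4) = 728*(-9) = -6552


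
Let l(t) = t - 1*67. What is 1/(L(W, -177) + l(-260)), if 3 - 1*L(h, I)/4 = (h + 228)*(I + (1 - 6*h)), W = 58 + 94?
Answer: 1/1653445 ≈ 6.0480e-7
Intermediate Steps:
W = 152
L(h, I) = 12 - 4*(228 + h)*(1 + I - 6*h) (L(h, I) = 12 - 4*(h + 228)*(I + (1 - 6*h)) = 12 - 4*(228 + h)*(1 + I - 6*h))
l(t) = -67 + t (l(t) = t - 67 = -67 + t)
1/(L(W, -177) + l(-260)) = 1/((-900 - 912*(-177) + 24*152² + 5468*152 - 4*(-177)*152) + (-67 - 260)) = 1/((-900 + 161424 + 24*23104 + 831136 + 107616) - 327) = 1/((-900 + 161424 + 554496 + 831136 + 107616) - 327) = 1/(1653772 - 327) = 1/1653445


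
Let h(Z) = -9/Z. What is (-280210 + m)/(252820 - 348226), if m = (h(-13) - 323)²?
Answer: 4966565/2687269 ≈ 1.8482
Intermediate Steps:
m = 17556100/169 (m = (-9/(-13) - 323)² = (-9*(-1/13) - 323)² = (9/13 - 323)² = (-4190/13)² = 17556100/169 ≈ 1.0388e+5)
(-280210 + m)/(252820 - 348226) = (-280210 + 17556100/169)/(252820 - 348226) = -29799390/169/(-95406) = -29799390/169*(-1/95406) = 4966565/2687269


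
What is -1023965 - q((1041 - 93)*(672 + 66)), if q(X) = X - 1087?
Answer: -1722502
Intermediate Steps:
q(X) = -1087 + X
-1023965 - q((1041 - 93)*(672 + 66)) = -1023965 - (-1087 + (1041 - 93)*(672 + 66)) = -1023965 - (-1087 + 948*738) = -1023965 - (-1087 + 699624) = -1023965 - 1*698537 = -1023965 - 698537 = -1722502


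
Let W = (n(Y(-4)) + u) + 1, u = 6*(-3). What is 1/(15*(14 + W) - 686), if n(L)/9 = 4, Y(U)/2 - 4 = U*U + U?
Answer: -1/191 ≈ -0.0052356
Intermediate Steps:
u = -18
Y(U) = 8 + 2*U + 2*U² (Y(U) = 8 + 2*(U*U + U) = 8 + 2*(U² + U) = 8 + 2*(U + U²) = 8 + (2*U + 2*U²) = 8 + 2*U + 2*U²)
n(L) = 36 (n(L) = 9*4 = 36)
W = 19 (W = (36 - 18) + 1 = 18 + 1 = 19)
1/(15*(14 + W) - 686) = 1/(15*(14 + 19) - 686) = 1/(15*33 - 686) = 1/(495 - 686) = 1/(-191) = -1/191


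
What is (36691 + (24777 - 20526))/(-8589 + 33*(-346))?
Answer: -40942/20007 ≈ -2.0464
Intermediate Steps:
(36691 + (24777 - 20526))/(-8589 + 33*(-346)) = (36691 + 4251)/(-8589 - 11418) = 40942/(-20007) = 40942*(-1/20007) = -40942/20007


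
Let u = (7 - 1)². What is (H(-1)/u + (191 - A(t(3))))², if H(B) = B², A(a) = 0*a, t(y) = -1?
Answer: 47293129/1296 ≈ 36492.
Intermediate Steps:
A(a) = 0
u = 36 (u = 6² = 36)
(H(-1)/u + (191 - A(t(3))))² = ((-1)²/36 + (191 - 1*0))² = (1*(1/36) + (191 + 0))² = (1/36 + 191)² = (6877/36)² = 47293129/1296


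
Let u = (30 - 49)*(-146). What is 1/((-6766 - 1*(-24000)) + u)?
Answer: 1/20008 ≈ 4.9980e-5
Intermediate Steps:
u = 2774 (u = -19*(-146) = 2774)
1/((-6766 - 1*(-24000)) + u) = 1/((-6766 - 1*(-24000)) + 2774) = 1/((-6766 + 24000) + 2774) = 1/(17234 + 2774) = 1/20008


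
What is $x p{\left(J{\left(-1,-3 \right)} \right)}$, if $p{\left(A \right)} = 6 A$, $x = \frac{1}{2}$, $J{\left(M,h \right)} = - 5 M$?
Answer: $15$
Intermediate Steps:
$x = \frac{1}{2} \approx 0.5$
$x p{\left(J{\left(-1,-3 \right)} \right)} = \frac{6 \left(\left(-5\right) \left(-1\right)\right)}{2} = \frac{6 \cdot 5}{2} = \frac{1}{2} \cdot 30 = 15$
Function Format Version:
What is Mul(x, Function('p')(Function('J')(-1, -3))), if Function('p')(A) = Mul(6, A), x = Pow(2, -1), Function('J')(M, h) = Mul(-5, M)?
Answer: 15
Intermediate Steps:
x = Rational(1, 2) ≈ 0.50000
Mul(x, Function('p')(Function('J')(-1, -3))) = Mul(Rational(1, 2), Mul(6, Mul(-5, -1))) = Mul(Rational(1, 2), Mul(6, 5)) = Mul(Rational(1, 2), 30) = 15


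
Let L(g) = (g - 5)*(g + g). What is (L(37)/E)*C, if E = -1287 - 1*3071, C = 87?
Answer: -103008/2179 ≈ -47.273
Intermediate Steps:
E = -4358 (E = -1287 - 3071 = -4358)
L(g) = 2*g*(-5 + g) (L(g) = (-5 + g)*(2*g) = 2*g*(-5 + g))
(L(37)/E)*C = ((2*37*(-5 + 37))/(-4358))*87 = ((2*37*32)*(-1/4358))*87 = (2368*(-1/4358))*87 = -1184/2179*87 = -103008/2179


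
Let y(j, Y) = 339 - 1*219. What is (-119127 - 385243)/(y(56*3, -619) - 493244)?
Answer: 252185/246562 ≈ 1.0228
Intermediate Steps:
y(j, Y) = 120 (y(j, Y) = 339 - 219 = 120)
(-119127 - 385243)/(y(56*3, -619) - 493244) = (-119127 - 385243)/(120 - 493244) = -504370/(-493124) = -504370*(-1/493124) = 252185/246562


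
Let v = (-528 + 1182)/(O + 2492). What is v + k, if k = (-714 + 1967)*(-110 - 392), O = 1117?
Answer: -756694000/1203 ≈ -6.2901e+5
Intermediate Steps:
v = 218/1203 (v = (-528 + 1182)/(1117 + 2492) = 654/3609 = 654*(1/3609) = 218/1203 ≈ 0.18121)
k = -629006 (k = 1253*(-502) = -629006)
v + k = 218/1203 - 629006 = -756694000/1203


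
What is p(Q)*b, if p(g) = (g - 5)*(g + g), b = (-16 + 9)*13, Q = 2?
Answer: 1092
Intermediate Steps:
b = -91 (b = -7*13 = -91)
p(g) = 2*g*(-5 + g) (p(g) = (-5 + g)*(2*g) = 2*g*(-5 + g))
p(Q)*b = (2*2*(-5 + 2))*(-91) = (2*2*(-3))*(-91) = -12*(-91) = 1092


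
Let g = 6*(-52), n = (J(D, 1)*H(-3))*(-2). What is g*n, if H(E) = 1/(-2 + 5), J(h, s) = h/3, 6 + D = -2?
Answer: -1664/3 ≈ -554.67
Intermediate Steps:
D = -8 (D = -6 - 2 = -8)
J(h, s) = h/3 (J(h, s) = h*(⅓) = h/3)
H(E) = ⅓ (H(E) = 1/3 = ⅓)
n = 16/9 (n = (((⅓)*(-8))*(⅓))*(-2) = -8/3*⅓*(-2) = -8/9*(-2) = 16/9 ≈ 1.7778)
g = -312
g*n = -312*16/9 = -1664/3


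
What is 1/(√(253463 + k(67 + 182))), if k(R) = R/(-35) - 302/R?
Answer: √19250192885910/2208857474 ≈ 0.0019863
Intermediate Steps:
k(R) = -302/R - R/35 (k(R) = R*(-1/35) - 302/R = -R/35 - 302/R = -302/R - R/35)
1/(√(253463 + k(67 + 182))) = 1/(√(253463 + (-302/(67 + 182) - (67 + 182)/35))) = 1/(√(253463 + (-302/249 - 1/35*249))) = 1/(√(253463 + (-302*1/249 - 249/35))) = 1/(√(253463 + (-302/249 - 249/35))) = 1/(√(253463 - 72571/8715)) = 1/(√(2208857474/8715)) = 1/(√19250192885910/8715) = √19250192885910/2208857474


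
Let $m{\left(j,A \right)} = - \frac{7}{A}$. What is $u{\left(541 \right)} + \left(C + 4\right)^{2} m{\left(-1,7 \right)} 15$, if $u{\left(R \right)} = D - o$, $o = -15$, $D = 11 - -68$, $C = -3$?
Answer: $79$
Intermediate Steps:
$D = 79$ ($D = 11 + 68 = 79$)
$u{\left(R \right)} = 94$ ($u{\left(R \right)} = 79 - -15 = 79 + 15 = 94$)
$u{\left(541 \right)} + \left(C + 4\right)^{2} m{\left(-1,7 \right)} 15 = 94 + \left(-3 + 4\right)^{2} \left(- \frac{7}{7}\right) 15 = 94 + 1^{2} \left(\left(-7\right) \frac{1}{7}\right) 15 = 94 + 1 \left(-1\right) 15 = 94 - 15 = 79$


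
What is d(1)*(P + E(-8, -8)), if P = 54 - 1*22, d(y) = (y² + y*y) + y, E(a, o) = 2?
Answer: 102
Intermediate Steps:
d(y) = y + 2*y² (d(y) = (y² + y²) + y = 2*y² + y = y + 2*y²)
P = 32 (P = 54 - 22 = 32)
d(1)*(P + E(-8, -8)) = (1*(1 + 2*1))*(32 + 2) = (1*(1 + 2))*34 = (1*3)*34 = 3*34 = 102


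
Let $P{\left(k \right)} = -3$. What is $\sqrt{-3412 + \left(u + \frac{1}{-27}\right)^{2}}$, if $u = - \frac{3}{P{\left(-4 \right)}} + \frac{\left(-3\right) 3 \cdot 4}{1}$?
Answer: $\frac{4 i \sqrt{99527}}{27} \approx 46.738 i$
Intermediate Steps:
$u = -35$ ($u = - \frac{3}{-3} + \frac{\left(-3\right) 3 \cdot 4}{1} = \left(-3\right) \left(- \frac{1}{3}\right) + \left(-9\right) 4 \cdot 1 = 1 - 36 = -35$)
$\sqrt{-3412 + \left(u + \frac{1}{-27}\right)^{2}} = \sqrt{-3412 + \left(-35 + \frac{1}{-27}\right)^{2}} = \sqrt{-3412 + \left(-35 - \frac{1}{27}\right)^{2}} = \sqrt{-3412 + \left(- \frac{946}{27}\right)^{2}} = \sqrt{-3412 + \frac{894916}{729}} = \sqrt{- \frac{1592432}{729}} = \frac{4 i \sqrt{99527}}{27}$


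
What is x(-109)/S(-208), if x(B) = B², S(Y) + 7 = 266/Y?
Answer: -1235624/861 ≈ -1435.1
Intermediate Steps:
S(Y) = -7 + 266/Y
x(-109)/S(-208) = (-109)²/(-7 + 266/(-208)) = 11881/(-7 + 266*(-1/208)) = 11881/(-7 - 133/104) = 11881/(-861/104) = 11881*(-104/861) = -1235624/861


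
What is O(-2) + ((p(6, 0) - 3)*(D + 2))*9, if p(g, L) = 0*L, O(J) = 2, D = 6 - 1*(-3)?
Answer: -295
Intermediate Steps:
D = 9 (D = 6 + 3 = 9)
p(g, L) = 0
O(-2) + ((p(6, 0) - 3)*(D + 2))*9 = 2 + ((0 - 3)*(9 + 2))*9 = 2 - 3*11*9 = 2 - 33*9 = 2 - 297 = -295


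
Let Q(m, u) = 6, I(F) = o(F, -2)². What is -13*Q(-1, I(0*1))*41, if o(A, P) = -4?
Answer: -3198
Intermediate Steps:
I(F) = 16 (I(F) = (-4)² = 16)
-13*Q(-1, I(0*1))*41 = -13*6*41 = -78*41 = -3198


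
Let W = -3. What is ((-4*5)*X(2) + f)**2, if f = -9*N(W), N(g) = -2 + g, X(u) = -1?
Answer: 4225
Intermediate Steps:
f = 45 (f = -9*(-2 - 3) = -9*(-5) = 45)
((-4*5)*X(2) + f)**2 = (-4*5*(-1) + 45)**2 = (-20*(-1) + 45)**2 = (20 + 45)**2 = 65**2 = 4225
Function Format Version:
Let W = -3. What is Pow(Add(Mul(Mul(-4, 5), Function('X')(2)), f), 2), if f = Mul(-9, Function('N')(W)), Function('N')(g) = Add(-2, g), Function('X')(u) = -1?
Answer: 4225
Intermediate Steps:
f = 45 (f = Mul(-9, Add(-2, -3)) = Mul(-9, -5) = 45)
Pow(Add(Mul(Mul(-4, 5), Function('X')(2)), f), 2) = Pow(Add(Mul(Mul(-4, 5), -1), 45), 2) = Pow(Add(Mul(-20, -1), 45), 2) = Pow(Add(20, 45), 2) = Pow(65, 2) = 4225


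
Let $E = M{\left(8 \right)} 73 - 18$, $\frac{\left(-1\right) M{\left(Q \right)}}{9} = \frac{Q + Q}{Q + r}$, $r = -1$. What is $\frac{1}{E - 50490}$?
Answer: $- \frac{7}{364068} \approx -1.9227 \cdot 10^{-5}$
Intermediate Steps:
$M{\left(Q \right)} = - \frac{18 Q}{-1 + Q}$ ($M{\left(Q \right)} = - 9 \frac{Q + Q}{Q - 1} = - 9 \frac{2 Q}{-1 + Q} = - \frac{18 Q}{-1 + Q}$)
$E = - \frac{10638}{7}$ ($E = \left(-18\right) 8 \frac{1}{-1 + 8} \cdot 73 - 18 = \left(-18\right) 8 \cdot \frac{1}{7} \cdot 73 - 18 = \left(- \frac{144}{7}\right) 73 - 18 = - \frac{10512}{7} - 18 = - \frac{10638}{7} \approx -1519.7$)
$\frac{1}{E - 50490} = \frac{1}{- \frac{10638}{7} - 50490} = \frac{1}{- \frac{364068}{7}} = - \frac{7}{364068}$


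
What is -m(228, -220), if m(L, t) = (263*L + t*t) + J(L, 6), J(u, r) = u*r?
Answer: -109732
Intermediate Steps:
J(u, r) = r*u
m(L, t) = t² + 269*L (m(L, t) = (263*L + t*t) + 6*L = (263*L + t²) + 6*L = (t² + 263*L) + 6*L = t² + 269*L)
-m(228, -220) = -((-220)² + 269*228) = -(48400 + 61332) = -1*109732 = -109732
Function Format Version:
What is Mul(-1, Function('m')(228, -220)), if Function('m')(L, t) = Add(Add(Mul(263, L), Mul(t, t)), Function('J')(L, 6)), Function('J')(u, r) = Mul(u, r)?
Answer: -109732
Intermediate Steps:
Function('J')(u, r) = Mul(r, u)
Function('m')(L, t) = Add(Pow(t, 2), Mul(269, L)) (Function('m')(L, t) = Add(Add(Mul(263, L), Mul(t, t)), Mul(6, L)) = Add(Add(Mul(263, L), Pow(t, 2)), Mul(6, L)) = Add(Add(Pow(t, 2), Mul(263, L)), Mul(6, L)) = Add(Pow(t, 2), Mul(269, L)))
Mul(-1, Function('m')(228, -220)) = Mul(-1, Add(Pow(-220, 2), Mul(269, 228))) = Mul(-1, Add(48400, 61332)) = Mul(-1, 109732) = -109732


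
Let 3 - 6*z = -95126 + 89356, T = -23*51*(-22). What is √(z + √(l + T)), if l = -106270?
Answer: √(34638 + 144*I*√5029)/6 ≈ 31.347 + 4.5245*I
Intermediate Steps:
T = 25806 (T = -1173*(-22) = 25806)
z = 5773/6 (z = ½ - (-95126 + 89356)/6 = ½ - ⅙*(-5770) = ½ + 2885/3 = 5773/6 ≈ 962.17)
√(z + √(l + T)) = √(5773/6 + √(-106270 + 25806)) = √(5773/6 + √(-80464)) = √(5773/6 + 4*I*√5029)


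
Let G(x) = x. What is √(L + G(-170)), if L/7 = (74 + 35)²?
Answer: √82997 ≈ 288.09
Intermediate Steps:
L = 83167 (L = 7*(74 + 35)² = 7*109² = 7*11881 = 83167)
√(L + G(-170)) = √(83167 - 170) = √82997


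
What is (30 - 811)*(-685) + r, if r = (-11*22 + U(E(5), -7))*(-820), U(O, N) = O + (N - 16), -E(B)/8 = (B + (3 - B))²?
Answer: 811325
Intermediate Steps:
E(B) = -72 (E(B) = -8*(B + (3 - B))² = -8*3² = -8*9 = -72)
U(O, N) = -16 + N + O (U(O, N) = O + (-16 + N) = -16 + N + O)
r = 276340 (r = (-11*22 + (-16 - 7 - 72))*(-820) = (-242 - 95)*(-820) = -337*(-820) = 276340)
(30 - 811)*(-685) + r = (30 - 811)*(-685) + 276340 = -781*(-685) + 276340 = 534985 + 276340 = 811325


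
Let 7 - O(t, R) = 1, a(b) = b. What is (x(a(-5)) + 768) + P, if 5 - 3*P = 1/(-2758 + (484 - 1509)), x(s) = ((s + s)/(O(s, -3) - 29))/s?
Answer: 200881106/261027 ≈ 769.58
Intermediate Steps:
O(t, R) = 6 (O(t, R) = 7 - 1*1 = 7 - 1 = 6)
x(s) = -2/23 (x(s) = ((s + s)/(6 - 29))/s = ((2*s)/(-23))/s = ((2*s)*(-1/23))/s = (-2*s/23)/s = -2/23)
P = 18916/11349 (P = 5/3 - 1/(3*(-2758 + (484 - 1509))) = 5/3 - 1/(3*(-2758 - 1025)) = 5/3 - ⅓/(-3783) = 5/3 - ⅓*(-1/3783) = 5/3 + 1/11349 = 18916/11349 ≈ 1.6668)
(x(a(-5)) + 768) + P = (-2/23 + 768) + 18916/11349 = 17662/23 + 18916/11349 = 200881106/261027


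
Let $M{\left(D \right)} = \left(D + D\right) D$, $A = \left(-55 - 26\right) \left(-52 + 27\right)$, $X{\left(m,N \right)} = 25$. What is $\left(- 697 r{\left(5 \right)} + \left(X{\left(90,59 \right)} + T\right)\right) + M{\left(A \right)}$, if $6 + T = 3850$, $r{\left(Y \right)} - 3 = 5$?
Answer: $8199543$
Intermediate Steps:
$r{\left(Y \right)} = 8$ ($r{\left(Y \right)} = 3 + 5 = 8$)
$A = 2025$ ($A = \left(-81\right) \left(-25\right) = 2025$)
$T = 3844$ ($T = -6 + 3850 = 3844$)
$M{\left(D \right)} = 2 D^{2}$ ($M{\left(D \right)} = 2 D D = 2 D^{2}$)
$\left(- 697 r{\left(5 \right)} + \left(X{\left(90,59 \right)} + T\right)\right) + M{\left(A \right)} = \left(\left(-697\right) 8 + \left(25 + 3844\right)\right) + 2 \cdot 2025^{2} = \left(-5576 + 3869\right) + 2 \cdot 4100625 = -1707 + 8201250 = 8199543$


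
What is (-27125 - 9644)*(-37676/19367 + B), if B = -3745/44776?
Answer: 64695422859079/867176792 ≈ 74605.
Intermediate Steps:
B = -3745/44776 (B = -3745*1/44776 = -3745/44776 ≈ -0.083639)
(-27125 - 9644)*(-37676/19367 + B) = (-27125 - 9644)*(-37676/19367 - 3745/44776) = -36769*(-37676*1/19367 - 3745/44776) = -36769*(-37676/19367 - 3745/44776) = -36769*(-1759509991/867176792) = 64695422859079/867176792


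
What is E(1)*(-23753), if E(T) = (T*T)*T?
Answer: -23753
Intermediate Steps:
E(T) = T**3 (E(T) = T**2*T = T**3)
E(1)*(-23753) = 1**3*(-23753) = 1*(-23753) = -23753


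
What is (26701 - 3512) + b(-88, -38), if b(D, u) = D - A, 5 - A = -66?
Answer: 23030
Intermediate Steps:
A = 71 (A = 5 - 1*(-66) = 5 + 66 = 71)
b(D, u) = -71 + D (b(D, u) = D - 1*71 = D - 71 = -71 + D)
(26701 - 3512) + b(-88, -38) = (26701 - 3512) + (-71 - 88) = 23189 - 159 = 23030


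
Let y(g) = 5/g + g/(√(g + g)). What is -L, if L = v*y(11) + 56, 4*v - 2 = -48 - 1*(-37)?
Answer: -2419/44 + 9*√22/8 ≈ -49.701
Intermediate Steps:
y(g) = 5/g + √2*√g/2 (y(g) = 5/g + g/(√(2*g)) = 5/g + g/((√2*√g)) = 5/g + g*(√2/(2*√g)) = 5/g + √2*√g/2)
v = -9/4 (v = ½ + (-48 - 1*(-37))/4 = ½ + (-48 + 37)/4 = ½ + (¼)*(-11) = ½ - 11/4 = -9/4 ≈ -2.2500)
L = 2419/44 - 9*√22/8 (L = -9*(10 + √2*11^(3/2))/(8*11) + 56 = -9*(10 + √2*(11*√11))/(8*11) + 56 = -9*(10 + 11*√22)/(8*11) + 56 = -9*(5/11 + √22/2)/4 + 56 = (-45/44 - 9*√22/8) + 56 = 2419/44 - 9*√22/8 ≈ 49.701)
-L = -(2419/44 - 9*√22/8) = -2419/44 + 9*√22/8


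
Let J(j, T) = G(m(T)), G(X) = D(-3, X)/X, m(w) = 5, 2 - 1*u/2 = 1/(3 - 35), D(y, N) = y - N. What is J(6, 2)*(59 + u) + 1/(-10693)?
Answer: -10789247/106930 ≈ -100.90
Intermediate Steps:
u = 65/16 (u = 4 - 2/(3 - 35) = 4 - 2/(-32) = 4 - 2*(-1/32) = 4 + 1/16 = 65/16 ≈ 4.0625)
G(X) = (-3 - X)/X
J(j, T) = -8/5 (J(j, T) = (-3 - 1*5)/5 = (-3 - 5)/5 = (1/5)*(-8) = -8/5)
J(6, 2)*(59 + u) + 1/(-10693) = -8*(59 + 65/16)/5 + 1/(-10693) = -8/5*1009/16 - 1/10693 = -1009/10 - 1/10693 = -10789247/106930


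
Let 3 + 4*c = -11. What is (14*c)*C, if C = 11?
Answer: -539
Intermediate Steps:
c = -7/2 (c = -¾ + (¼)*(-11) = -¾ - 11/4 = -7/2 ≈ -3.5000)
(14*c)*C = (14*(-7/2))*11 = -49*11 = -539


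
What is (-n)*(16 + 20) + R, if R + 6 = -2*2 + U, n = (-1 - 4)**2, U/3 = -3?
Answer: -919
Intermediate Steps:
U = -9 (U = 3*(-3) = -9)
n = 25 (n = (-5)**2 = 25)
R = -19 (R = -6 + (-2*2 - 9) = -6 + (-4 - 9) = -6 - 13 = -19)
(-n)*(16 + 20) + R = (-1*25)*(16 + 20) - 19 = -25*36 - 19 = -900 - 19 = -919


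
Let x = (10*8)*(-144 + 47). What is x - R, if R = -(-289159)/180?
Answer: -1685959/180 ≈ -9366.4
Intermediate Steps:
R = 289159/180 (R = -(-289159)/180 = -767*(-377/180) = 289159/180 ≈ 1606.4)
x = -7760 (x = 80*(-97) = -7760)
x - R = -7760 - 1*289159/180 = -7760 - 289159/180 = -1685959/180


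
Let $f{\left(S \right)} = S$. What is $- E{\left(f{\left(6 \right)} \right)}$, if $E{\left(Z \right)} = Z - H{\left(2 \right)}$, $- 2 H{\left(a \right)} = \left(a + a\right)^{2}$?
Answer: $-14$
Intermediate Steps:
$H{\left(a \right)} = - 2 a^{2}$ ($H{\left(a \right)} = - \frac{\left(a + a\right)^{2}}{2} = - \frac{\left(2 a\right)^{2}}{2} = - \frac{4 a^{2}}{2} = - 2 a^{2}$)
$E{\left(Z \right)} = 8 + Z$ ($E{\left(Z \right)} = Z - - 2 \cdot 2^{2} = Z - \left(-2\right) 4 = Z - -8 = Z + 8 = 8 + Z$)
$- E{\left(f{\left(6 \right)} \right)} = - (8 + 6) = \left(-1\right) 14 = -14$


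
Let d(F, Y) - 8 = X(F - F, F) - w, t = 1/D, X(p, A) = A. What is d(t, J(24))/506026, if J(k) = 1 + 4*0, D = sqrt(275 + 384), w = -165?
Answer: 173/506026 + sqrt(659)/333471134 ≈ 0.00034196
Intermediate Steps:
D = sqrt(659) ≈ 25.671
J(k) = 1 (J(k) = 1 + 0 = 1)
t = sqrt(659)/659 (t = 1/(sqrt(659)) = sqrt(659)/659 ≈ 0.038954)
d(F, Y) = 173 + F (d(F, Y) = 8 + (F - 1*(-165)) = 8 + (F + 165) = 8 + (165 + F) = 173 + F)
d(t, J(24))/506026 = (173 + sqrt(659)/659)/506026 = (173 + sqrt(659)/659)*(1/506026) = 173/506026 + sqrt(659)/333471134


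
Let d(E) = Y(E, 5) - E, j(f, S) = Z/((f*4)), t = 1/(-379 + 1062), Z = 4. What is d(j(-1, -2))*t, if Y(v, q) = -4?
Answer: -3/683 ≈ -0.0043924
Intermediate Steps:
t = 1/683 ≈ 0.0014641
j(f, S) = 1/f (j(f, S) = 4/((f*4)) = 4/((4*f)) = 4*(1/(4*f)) = 1/f)
d(E) = -4 - E
d(j(-1, -2))*t = (-4 - 1/(-1))*(1/683) = (-4 - 1*(-1))*(1/683) = (-4 + 1)*(1/683) = -3*1/683 = -3/683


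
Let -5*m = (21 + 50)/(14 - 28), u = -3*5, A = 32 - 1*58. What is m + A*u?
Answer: 27371/70 ≈ 391.01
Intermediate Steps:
A = -26 (A = 32 - 58 = -26)
u = -15
m = 71/70 (m = -(21 + 50)/(5*(14 - 28)) = -71/(5*(-14)) = -71*(-1)/(5*14) = -⅕*(-71/14) = 71/70 ≈ 1.0143)
m + A*u = 71/70 - 26*(-15) = 71/70 + 390 = 27371/70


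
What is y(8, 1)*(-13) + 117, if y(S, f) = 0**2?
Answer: 117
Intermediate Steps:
y(S, f) = 0
y(8, 1)*(-13) + 117 = 0*(-13) + 117 = 0 + 117 = 117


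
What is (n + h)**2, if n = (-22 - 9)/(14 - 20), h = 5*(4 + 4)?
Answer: 73441/36 ≈ 2040.0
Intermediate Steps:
h = 40 (h = 5*8 = 40)
n = 31/6 (n = -31/(-6) = -31*(-1/6) = 31/6 ≈ 5.1667)
(n + h)**2 = (31/6 + 40)**2 = (271/6)**2 = 73441/36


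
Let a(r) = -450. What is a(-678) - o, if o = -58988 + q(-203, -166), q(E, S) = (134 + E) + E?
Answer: 58810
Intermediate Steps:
q(E, S) = 134 + 2*E
o = -59260 (o = -58988 + (134 + 2*(-203)) = -58988 + (134 - 406) = -58988 - 272 = -59260)
a(-678) - o = -450 - 1*(-59260) = -450 + 59260 = 58810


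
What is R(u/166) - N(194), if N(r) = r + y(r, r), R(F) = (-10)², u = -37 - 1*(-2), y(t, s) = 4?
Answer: -98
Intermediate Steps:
u = -35 (u = -37 + 2 = -35)
R(F) = 100
N(r) = 4 + r (N(r) = r + 4 = 4 + r)
R(u/166) - N(194) = 100 - (4 + 194) = 100 - 1*198 = 100 - 198 = -98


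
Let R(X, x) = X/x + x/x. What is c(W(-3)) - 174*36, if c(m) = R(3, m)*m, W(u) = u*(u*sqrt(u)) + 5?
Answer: -6256 + 9*I*sqrt(3) ≈ -6256.0 + 15.588*I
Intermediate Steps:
R(X, x) = 1 + X/x (R(X, x) = X/x + 1 = 1 + X/x)
W(u) = 5 + u**(5/2) (W(u) = u*u**(3/2) + 5 = u**(5/2) + 5 = 5 + u**(5/2))
c(m) = 3 + m (c(m) = ((3 + m)/m)*m = 3 + m)
c(W(-3)) - 174*36 = (3 + (5 + (-3)**(5/2))) - 174*36 = (3 + (5 + 9*I*sqrt(3))) - 6264 = (8 + 9*I*sqrt(3)) - 6264 = -6256 + 9*I*sqrt(3)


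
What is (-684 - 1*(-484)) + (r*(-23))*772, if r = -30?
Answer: 532480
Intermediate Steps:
(-684 - 1*(-484)) + (r*(-23))*772 = (-684 - 1*(-484)) - 30*(-23)*772 = (-684 + 484) + 690*772 = -200 + 532680 = 532480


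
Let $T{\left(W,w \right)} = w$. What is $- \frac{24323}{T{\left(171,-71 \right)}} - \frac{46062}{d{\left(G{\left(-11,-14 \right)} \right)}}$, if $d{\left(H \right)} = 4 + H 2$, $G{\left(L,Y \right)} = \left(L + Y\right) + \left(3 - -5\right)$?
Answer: $\frac{666682}{355} \approx 1878.0$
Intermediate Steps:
$G{\left(L,Y \right)} = 8 + L + Y$ ($G{\left(L,Y \right)} = \left(L + Y\right) + \left(3 + 5\right) = \left(L + Y\right) + 8 = 8 + L + Y$)
$d{\left(H \right)} = 4 + 2 H$
$- \frac{24323}{T{\left(171,-71 \right)}} - \frac{46062}{d{\left(G{\left(-11,-14 \right)} \right)}} = - \frac{24323}{-71} - \frac{46062}{4 + 2 \left(8 - 11 - 14\right)} = \left(-24323\right) \left(- \frac{1}{71}\right) - \frac{46062}{4 + 2 \left(-17\right)} = \frac{24323}{71} - \frac{46062}{4 - 34} = \frac{24323}{71} - \frac{46062}{-30} = \frac{24323}{71} - - \frac{7677}{5} = \frac{24323}{71} + \frac{7677}{5} = \frac{666682}{355}$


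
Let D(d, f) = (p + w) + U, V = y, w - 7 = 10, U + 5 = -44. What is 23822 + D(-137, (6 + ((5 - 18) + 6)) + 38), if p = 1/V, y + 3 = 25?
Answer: 523381/22 ≈ 23790.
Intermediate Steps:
U = -49 (U = -5 - 44 = -49)
y = 22 (y = -3 + 25 = 22)
w = 17 (w = 7 + 10 = 17)
V = 22
p = 1/22 ≈ 0.045455
D(d, f) = -703/22 (D(d, f) = (1/22 + 17) - 49 = 375/22 - 49 = -703/22)
23822 + D(-137, (6 + ((5 - 18) + 6)) + 38) = 23822 - 703/22 = 523381/22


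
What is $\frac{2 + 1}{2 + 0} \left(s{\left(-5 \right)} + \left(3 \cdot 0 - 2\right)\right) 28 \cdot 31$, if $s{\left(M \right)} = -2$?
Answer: $-5208$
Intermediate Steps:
$\frac{2 + 1}{2 + 0} \left(s{\left(-5 \right)} + \left(3 \cdot 0 - 2\right)\right) 28 \cdot 31 = \frac{2 + 1}{2 + 0} \left(-2 + \left(3 \cdot 0 - 2\right)\right) 28 \cdot 31 = \frac{3}{2} \left(-2 + \left(0 - 2\right)\right) 28 \cdot 31 = 3 \cdot \frac{1}{2} \left(-2 - 2\right) 28 \cdot 31 = \frac{3}{2} \left(-4\right) 28 \cdot 31 = \left(-6\right) 28 \cdot 31 = \left(-168\right) 31 = -5208$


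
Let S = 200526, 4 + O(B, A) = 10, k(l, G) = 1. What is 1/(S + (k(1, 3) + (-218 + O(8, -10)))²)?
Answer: 1/245047 ≈ 4.0809e-6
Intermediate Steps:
O(B, A) = 6 (O(B, A) = -4 + 10 = 6)
1/(S + (k(1, 3) + (-218 + O(8, -10)))²) = 1/(200526 + (1 + (-218 + 6))²) = 1/(200526 + (1 - 212)²) = 1/(200526 + (-211)²) = 1/(200526 + 44521) = 1/245047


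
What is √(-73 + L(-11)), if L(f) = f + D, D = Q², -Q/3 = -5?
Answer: √141 ≈ 11.874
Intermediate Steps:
Q = 15 (Q = -3*(-5) = 15)
D = 225 (D = 15² = 225)
L(f) = 225 + f (L(f) = f + 225 = 225 + f)
√(-73 + L(-11)) = √(-73 + (225 - 11)) = √(-73 + 214) = √141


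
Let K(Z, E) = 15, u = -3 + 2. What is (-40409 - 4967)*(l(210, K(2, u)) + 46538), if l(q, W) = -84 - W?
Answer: -2107216064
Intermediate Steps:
u = -1
(-40409 - 4967)*(l(210, K(2, u)) + 46538) = (-40409 - 4967)*((-84 - 1*15) + 46538) = -45376*((-84 - 15) + 46538) = -45376*(-99 + 46538) = -45376*46439 = -2107216064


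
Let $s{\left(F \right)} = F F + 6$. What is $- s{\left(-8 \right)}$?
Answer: $-70$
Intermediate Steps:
$s{\left(F \right)} = 6 + F^{2}$ ($s{\left(F \right)} = F^{2} + 6 = 6 + F^{2}$)
$- s{\left(-8 \right)} = - (6 + \left(-8\right)^{2}) = - (6 + 64) = \left(-1\right) 70 = -70$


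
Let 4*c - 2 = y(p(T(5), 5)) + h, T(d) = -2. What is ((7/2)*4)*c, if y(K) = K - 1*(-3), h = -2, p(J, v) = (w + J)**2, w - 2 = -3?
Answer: 42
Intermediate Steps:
w = -1 (w = 2 - 3 = -1)
p(J, v) = (-1 + J)**2
y(K) = 3 + K (y(K) = K + 3 = 3 + K)
c = 3 (c = 1/2 + ((3 + (-1 - 2)**2) - 2)/4 = 1/2 + ((3 + (-3)**2) - 2)/4 = 1/2 + ((3 + 9) - 2)/4 = 1/2 + (12 - 2)/4 = 1/2 + (1/4)*10 = 1/2 + 5/2 = 3)
((7/2)*4)*c = ((7/2)*4)*3 = 14*3 = 42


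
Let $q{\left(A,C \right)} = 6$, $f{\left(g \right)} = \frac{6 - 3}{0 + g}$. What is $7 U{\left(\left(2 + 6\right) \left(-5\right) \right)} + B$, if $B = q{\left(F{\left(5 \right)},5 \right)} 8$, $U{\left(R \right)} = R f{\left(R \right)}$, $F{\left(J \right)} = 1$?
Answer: $69$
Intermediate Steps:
$f{\left(g \right)} = \frac{3}{g}$
$U{\left(R \right)} = 3$ ($U{\left(R \right)} = R \frac{3}{R} = 3$)
$B = 48$ ($B = 6 \cdot 8 = 48$)
$7 U{\left(\left(2 + 6\right) \left(-5\right) \right)} + B = 7 \cdot 3 + 48 = 21 + 48 = 69$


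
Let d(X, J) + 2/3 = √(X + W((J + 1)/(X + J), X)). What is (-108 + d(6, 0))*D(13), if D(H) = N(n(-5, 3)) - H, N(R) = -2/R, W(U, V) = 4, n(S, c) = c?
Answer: 13366/9 - 41*√10/3 ≈ 1441.9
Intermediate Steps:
d(X, J) = -⅔ + √(4 + X) (d(X, J) = -⅔ + √(X + 4) = -⅔ + √(4 + X))
D(H) = -⅔ - H (D(H) = -2/3 - H = -2*⅓ - H = -⅔ - H)
(-108 + d(6, 0))*D(13) = (-108 + (-⅔ + √(4 + 6)))*(-⅔ - 1*13) = (-108 + (-⅔ + √10))*(-⅔ - 13) = (-326/3 + √10)*(-41/3) = 13366/9 - 41*√10/3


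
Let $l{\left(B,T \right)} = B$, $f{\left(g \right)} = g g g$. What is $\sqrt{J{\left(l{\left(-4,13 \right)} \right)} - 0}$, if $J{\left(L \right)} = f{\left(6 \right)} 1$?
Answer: $6 \sqrt{6} \approx 14.697$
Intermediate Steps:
$f{\left(g \right)} = g^{3}$ ($f{\left(g \right)} = g^{2} g = g^{3}$)
$J{\left(L \right)} = 216$ ($J{\left(L \right)} = 6^{3} \cdot 1 = 216 \cdot 1 = 216$)
$\sqrt{J{\left(l{\left(-4,13 \right)} \right)} - 0} = \sqrt{216 - 0} = \sqrt{216 + 0} = \sqrt{216} = 6 \sqrt{6}$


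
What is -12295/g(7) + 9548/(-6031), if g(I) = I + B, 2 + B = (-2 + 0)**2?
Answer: -74237077/54279 ≈ -1367.7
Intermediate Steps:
B = 2 (B = -2 + (-2 + 0)**2 = -2 + (-2)**2 = -2 + 4 = 2)
g(I) = 2 + I (g(I) = I + 2 = 2 + I)
-12295/g(7) + 9548/(-6031) = -12295/(2 + 7) + 9548/(-6031) = -12295/9 + 9548*(-1/6031) = -12295*1/9 - 9548/6031 = -12295/9 - 9548/6031 = -74237077/54279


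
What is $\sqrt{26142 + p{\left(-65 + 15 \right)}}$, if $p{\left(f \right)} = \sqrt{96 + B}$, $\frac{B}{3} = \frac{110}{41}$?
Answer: $\frac{\sqrt{43944702 + 123 \sqrt{19434}}}{41} \approx 161.72$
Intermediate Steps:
$B = \frac{330}{41}$ ($B = 3 \cdot \frac{110}{41} = \frac{330}{41} \approx 8.0488$)
$p{\left(f \right)} = \frac{3 \sqrt{19434}}{41}$ ($p{\left(f \right)} = \sqrt{96 + \frac{330}{41}} = \sqrt{\frac{4266}{41}} = \frac{3 \sqrt{19434}}{41}$)
$\sqrt{26142 + p{\left(-65 + 15 \right)}} = \sqrt{26142 + \frac{3 \sqrt{19434}}{41}}$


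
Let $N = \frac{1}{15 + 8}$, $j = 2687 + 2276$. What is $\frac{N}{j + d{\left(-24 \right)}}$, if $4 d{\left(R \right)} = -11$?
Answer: $\frac{4}{456343} \approx 8.7653 \cdot 10^{-6}$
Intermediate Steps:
$d{\left(R \right)} = - \frac{11}{4}$ ($d{\left(R \right)} = \frac{1}{4} \left(-11\right) = - \frac{11}{4}$)
$j = 4963$
$N = \frac{1}{23} \approx 0.043478$
$\frac{N}{j + d{\left(-24 \right)}} = \frac{1}{23 \left(4963 - \frac{11}{4}\right)} = \frac{1}{23 \cdot \frac{19841}{4}} = \frac{1}{23} \cdot \frac{4}{19841} = \frac{4}{456343}$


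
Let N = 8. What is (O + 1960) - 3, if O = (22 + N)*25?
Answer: 2707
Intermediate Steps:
O = 750 (O = (22 + 8)*25 = 30*25 = 750)
(O + 1960) - 3 = (750 + 1960) - 3 = 2710 - 3 = 2707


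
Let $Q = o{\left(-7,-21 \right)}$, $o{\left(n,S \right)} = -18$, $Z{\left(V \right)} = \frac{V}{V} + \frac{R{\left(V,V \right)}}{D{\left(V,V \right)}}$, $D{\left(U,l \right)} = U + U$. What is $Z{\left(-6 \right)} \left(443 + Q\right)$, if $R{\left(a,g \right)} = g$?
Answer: $\frac{1275}{2} \approx 637.5$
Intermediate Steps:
$D{\left(U,l \right)} = 2 U$
$Z{\left(V \right)} = \frac{3}{2}$ ($Z{\left(V \right)} = \frac{V}{V} + \frac{V}{2 V} = 1 + V \frac{1}{2 V} = 1 + \frac{1}{2} = \frac{3}{2}$)
$Q = -18$
$Z{\left(-6 \right)} \left(443 + Q\right) = \frac{3 \left(443 - 18\right)}{2} = \frac{3}{2} \cdot 425 = \frac{1275}{2}$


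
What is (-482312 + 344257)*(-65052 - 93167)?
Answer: 21842924045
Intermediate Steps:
(-482312 + 344257)*(-65052 - 93167) = -138055*(-158219) = 21842924045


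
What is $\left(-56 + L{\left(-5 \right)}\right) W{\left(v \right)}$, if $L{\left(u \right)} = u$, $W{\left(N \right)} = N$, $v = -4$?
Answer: $244$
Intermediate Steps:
$\left(-56 + L{\left(-5 \right)}\right) W{\left(v \right)} = \left(-56 - 5\right) \left(-4\right) = \left(-61\right) \left(-4\right) = 244$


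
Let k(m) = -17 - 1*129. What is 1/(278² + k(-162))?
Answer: 1/77138 ≈ 1.2964e-5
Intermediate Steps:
k(m) = -146 (k(m) = -17 - 129 = -146)
1/(278² + k(-162)) = 1/(278² - 146) = 1/(77284 - 146) = 1/77138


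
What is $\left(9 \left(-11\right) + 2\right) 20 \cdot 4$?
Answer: $-7760$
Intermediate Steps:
$\left(9 \left(-11\right) + 2\right) 20 \cdot 4 = \left(-99 + 2\right) 80 = \left(-97\right) 80 = -7760$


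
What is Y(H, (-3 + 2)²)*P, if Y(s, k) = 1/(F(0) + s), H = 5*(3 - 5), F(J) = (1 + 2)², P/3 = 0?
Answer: 0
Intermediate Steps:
P = 0 (P = 3*0 = 0)
F(J) = 9 (F(J) = 3² = 9)
H = -10 (H = 5*(-2) = -10)
Y(s, k) = 1/(9 + s)
Y(H, (-3 + 2)²)*P = 0/(9 - 10) = 0/(-1) = -1*0 = 0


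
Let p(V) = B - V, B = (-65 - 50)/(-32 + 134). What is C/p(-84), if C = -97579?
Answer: -9953058/8453 ≈ -1177.5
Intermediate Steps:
B = -115/102 ≈ -1.1275
p(V) = -115/102 - V
C/p(-84) = -97579/(-115/102 - 1*(-84)) = -97579/(-115/102 + 84) = -97579/8453/102 = -97579*102/8453 = -9953058/8453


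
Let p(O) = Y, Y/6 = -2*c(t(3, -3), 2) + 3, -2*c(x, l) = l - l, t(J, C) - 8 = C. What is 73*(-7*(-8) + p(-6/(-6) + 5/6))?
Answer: 5402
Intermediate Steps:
t(J, C) = 8 + C
c(x, l) = 0 (c(x, l) = -(l - l)/2 = -½*0 = 0)
Y = 18 (Y = 6*(-2*0 + 3) = 6*(0 + 3) = 6*3 = 18)
p(O) = 18
73*(-7*(-8) + p(-6/(-6) + 5/6)) = 73*(-7*(-8) + 18) = 73*(56 + 18) = 73*74 = 5402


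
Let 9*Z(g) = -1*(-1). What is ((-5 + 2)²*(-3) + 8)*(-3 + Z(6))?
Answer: 494/9 ≈ 54.889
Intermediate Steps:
Z(g) = ⅑ (Z(g) = (-1*(-1))/9 = (⅑)*1 = ⅑)
((-5 + 2)²*(-3) + 8)*(-3 + Z(6)) = ((-5 + 2)²*(-3) + 8)*(-3 + ⅑) = ((-3)²*(-3) + 8)*(-26/9) = (9*(-3) + 8)*(-26/9) = (-27 + 8)*(-26/9) = -19*(-26/9) = 494/9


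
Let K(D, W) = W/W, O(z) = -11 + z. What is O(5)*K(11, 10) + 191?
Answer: 185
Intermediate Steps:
K(D, W) = 1
O(5)*K(11, 10) + 191 = (-11 + 5)*1 + 191 = -6*1 + 191 = -6 + 191 = 185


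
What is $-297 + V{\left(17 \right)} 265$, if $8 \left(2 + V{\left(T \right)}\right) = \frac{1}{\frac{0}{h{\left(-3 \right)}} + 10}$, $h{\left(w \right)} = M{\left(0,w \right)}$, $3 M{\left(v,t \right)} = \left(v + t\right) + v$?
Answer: $- \frac{13179}{16} \approx -823.69$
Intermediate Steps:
$M{\left(v,t \right)} = \frac{t}{3} + \frac{2 v}{3}$ ($M{\left(v,t \right)} = \frac{\left(v + t\right) + v}{3} = \frac{\left(t + v\right) + v}{3} = \frac{t + 2 v}{3} = \frac{t}{3} + \frac{2 v}{3}$)
$h{\left(w \right)} = \frac{w}{3}$ ($h{\left(w \right)} = \frac{w}{3} + \frac{2}{3} \cdot 0 = \frac{w}{3} + 0 = \frac{w}{3}$)
$V{\left(T \right)} = - \frac{159}{80}$ ($V{\left(T \right)} = -2 + \frac{1}{8 \left(\frac{0}{\frac{1}{3} \left(-3\right)} + 10\right)} = -2 + \frac{1}{8 \left(\frac{0}{-1} + 10\right)} = -2 + \frac{1}{8 \left(0 \left(-1\right) + 10\right)} = -2 + \frac{1}{8 \left(0 + 10\right)} = -2 + \frac{1}{8 \cdot 10} = -2 + \frac{1}{8} \cdot \frac{1}{10} = -2 + \frac{1}{80} = - \frac{159}{80}$)
$-297 + V{\left(17 \right)} 265 = -297 - \frac{8427}{16} = - \frac{13179}{16}$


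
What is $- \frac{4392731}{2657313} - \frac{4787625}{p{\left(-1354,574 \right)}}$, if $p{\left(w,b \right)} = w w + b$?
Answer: $- \frac{4155600721043}{974643947514} \approx -4.2637$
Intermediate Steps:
$p{\left(w,b \right)} = b + w^{2}$ ($p{\left(w,b \right)} = w^{2} + b = b + w^{2}$)
$- \frac{4392731}{2657313} - \frac{4787625}{p{\left(-1354,574 \right)}} = - \frac{4392731}{2657313} - \frac{4787625}{574 + \left(-1354\right)^{2}} = \left(-4392731\right) \frac{1}{2657313} - \frac{4787625}{574 + 1833316} = - \frac{4392731}{2657313} - \frac{4787625}{1833890} = - \frac{4392731}{2657313} - \frac{957525}{366778} = - \frac{4155600721043}{974643947514}$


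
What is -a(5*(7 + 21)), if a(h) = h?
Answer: -140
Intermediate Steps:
-a(5*(7 + 21)) = -5*(7 + 21) = -5*28 = -1*140 = -140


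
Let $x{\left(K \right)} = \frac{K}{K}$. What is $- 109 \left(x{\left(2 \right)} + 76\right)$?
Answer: $-8393$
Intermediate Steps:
$x{\left(K \right)} = 1$
$- 109 \left(x{\left(2 \right)} + 76\right) = - 109 \left(1 + 76\right) = \left(-109\right) 77 = -8393$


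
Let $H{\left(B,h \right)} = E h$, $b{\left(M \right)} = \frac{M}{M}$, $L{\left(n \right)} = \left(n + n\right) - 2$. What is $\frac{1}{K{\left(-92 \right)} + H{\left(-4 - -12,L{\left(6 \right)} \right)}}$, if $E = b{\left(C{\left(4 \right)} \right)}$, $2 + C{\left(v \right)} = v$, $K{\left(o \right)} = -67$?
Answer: $- \frac{1}{57} \approx -0.017544$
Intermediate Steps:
$C{\left(v \right)} = -2 + v$
$L{\left(n \right)} = -2 + 2 n$ ($L{\left(n \right)} = 2 n - 2 = -2 + 2 n$)
$b{\left(M \right)} = 1$
$E = 1$
$H{\left(B,h \right)} = h$ ($H{\left(B,h \right)} = 1 h = h$)
$\frac{1}{K{\left(-92 \right)} + H{\left(-4 - -12,L{\left(6 \right)} \right)}} = \frac{1}{-67 + \left(-2 + 2 \cdot 6\right)} = \frac{1}{-67 + \left(-2 + 12\right)} = \frac{1}{-67 + 10} = \frac{1}{-57} = - \frac{1}{57}$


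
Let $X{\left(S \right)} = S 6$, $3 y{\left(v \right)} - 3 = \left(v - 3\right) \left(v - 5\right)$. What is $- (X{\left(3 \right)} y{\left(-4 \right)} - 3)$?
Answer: $-393$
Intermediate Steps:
$y{\left(v \right)} = 1 + \frac{\left(-5 + v\right) \left(-3 + v\right)}{3}$ ($y{\left(v \right)} = 1 + \frac{\left(v - 3\right) \left(v - 5\right)}{3} = 1 + \frac{\left(-3 + v\right) \left(-5 + v\right)}{3} = 1 + \frac{\left(-5 + v\right) \left(-3 + v\right)}{3}$)
$X{\left(S \right)} = 6 S$
$- (X{\left(3 \right)} y{\left(-4 \right)} - 3) = - (6 \cdot 3 \left(6 - - \frac{32}{3} + \frac{\left(-4\right)^{2}}{3}\right) - 3) = - (18 \left(6 + \frac{32}{3} + \frac{1}{3} \cdot 16\right) - 3) = - (18 \left(6 + \frac{32}{3} + \frac{16}{3}\right) - 3) = - (18 \cdot 22 - 3) = - (396 - 3) = \left(-1\right) 393 = -393$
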